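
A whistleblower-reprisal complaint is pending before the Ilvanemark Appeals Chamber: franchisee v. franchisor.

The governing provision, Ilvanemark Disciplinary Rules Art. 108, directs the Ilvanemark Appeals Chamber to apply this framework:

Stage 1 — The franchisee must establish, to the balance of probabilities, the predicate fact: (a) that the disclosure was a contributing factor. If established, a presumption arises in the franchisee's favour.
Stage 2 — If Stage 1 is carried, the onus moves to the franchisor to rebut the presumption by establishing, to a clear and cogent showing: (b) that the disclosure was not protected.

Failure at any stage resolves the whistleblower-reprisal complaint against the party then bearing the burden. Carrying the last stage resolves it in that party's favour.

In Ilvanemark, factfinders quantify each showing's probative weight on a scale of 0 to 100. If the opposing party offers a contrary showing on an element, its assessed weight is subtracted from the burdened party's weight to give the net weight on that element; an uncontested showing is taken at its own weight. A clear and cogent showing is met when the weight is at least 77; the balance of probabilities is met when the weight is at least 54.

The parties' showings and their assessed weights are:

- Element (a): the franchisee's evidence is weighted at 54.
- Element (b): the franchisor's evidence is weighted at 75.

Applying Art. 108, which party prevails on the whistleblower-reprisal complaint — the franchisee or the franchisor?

franchisee

Stage 1 (franchisee, the balance of probabilities, weight is at least 54): (a) 54 ≥ 54 — meets.
  All elements met. The burden passes to the franchisor.
Stage 2 (franchisor, a clear and cogent showing, weight is at least 77): (b) 75 < 77 — fails.
  Stage 2 not carried; the franchisor fails its burden.
The analysis ends at Stage 2; the franchisee prevails.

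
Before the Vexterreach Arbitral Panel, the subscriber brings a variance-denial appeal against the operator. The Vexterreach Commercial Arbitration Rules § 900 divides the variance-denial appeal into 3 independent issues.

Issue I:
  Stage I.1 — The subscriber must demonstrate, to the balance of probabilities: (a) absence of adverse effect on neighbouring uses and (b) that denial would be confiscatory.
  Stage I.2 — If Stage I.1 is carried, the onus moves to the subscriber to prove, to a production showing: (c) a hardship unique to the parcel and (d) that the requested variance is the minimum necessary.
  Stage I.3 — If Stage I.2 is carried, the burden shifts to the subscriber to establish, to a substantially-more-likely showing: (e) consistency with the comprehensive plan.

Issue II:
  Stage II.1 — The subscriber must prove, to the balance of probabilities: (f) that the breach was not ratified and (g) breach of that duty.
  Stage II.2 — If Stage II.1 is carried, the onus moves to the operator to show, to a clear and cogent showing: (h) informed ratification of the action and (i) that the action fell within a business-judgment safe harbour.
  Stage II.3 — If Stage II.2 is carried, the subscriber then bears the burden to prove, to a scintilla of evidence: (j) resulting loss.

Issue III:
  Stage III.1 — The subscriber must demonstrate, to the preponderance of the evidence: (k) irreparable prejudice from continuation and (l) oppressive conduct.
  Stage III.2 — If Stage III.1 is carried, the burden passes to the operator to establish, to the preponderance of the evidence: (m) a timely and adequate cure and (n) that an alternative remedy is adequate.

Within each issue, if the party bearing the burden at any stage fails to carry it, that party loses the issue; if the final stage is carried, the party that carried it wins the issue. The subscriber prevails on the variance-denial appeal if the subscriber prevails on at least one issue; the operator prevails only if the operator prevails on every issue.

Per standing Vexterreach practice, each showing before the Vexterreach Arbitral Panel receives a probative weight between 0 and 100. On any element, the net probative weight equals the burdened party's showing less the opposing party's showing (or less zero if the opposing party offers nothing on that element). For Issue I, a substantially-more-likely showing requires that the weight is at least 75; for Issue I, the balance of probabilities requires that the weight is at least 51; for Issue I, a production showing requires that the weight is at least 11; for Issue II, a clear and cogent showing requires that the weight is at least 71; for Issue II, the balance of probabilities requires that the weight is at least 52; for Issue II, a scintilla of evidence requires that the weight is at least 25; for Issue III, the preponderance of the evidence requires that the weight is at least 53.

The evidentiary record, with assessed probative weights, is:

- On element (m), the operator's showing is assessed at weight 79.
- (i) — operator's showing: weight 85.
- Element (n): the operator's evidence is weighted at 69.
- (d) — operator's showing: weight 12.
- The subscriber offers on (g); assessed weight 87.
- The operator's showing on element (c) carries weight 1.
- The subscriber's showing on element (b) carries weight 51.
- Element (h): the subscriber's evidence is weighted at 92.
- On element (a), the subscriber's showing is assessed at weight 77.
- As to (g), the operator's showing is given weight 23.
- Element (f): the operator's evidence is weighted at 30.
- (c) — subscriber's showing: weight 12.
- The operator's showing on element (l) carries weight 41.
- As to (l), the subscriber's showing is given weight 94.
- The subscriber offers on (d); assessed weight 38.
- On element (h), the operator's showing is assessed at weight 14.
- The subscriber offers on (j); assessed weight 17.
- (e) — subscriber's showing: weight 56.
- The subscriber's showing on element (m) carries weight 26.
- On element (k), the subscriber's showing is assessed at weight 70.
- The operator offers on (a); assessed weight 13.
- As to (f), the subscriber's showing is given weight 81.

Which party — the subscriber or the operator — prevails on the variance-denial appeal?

operator

— Issue I —
At Stage I.1 the subscriber must meet the balance of probabilities (weight is at least 51): on (a) the weight is 77 less the opposing 13 gives net 64, which does reach 51, so (a) meets the standard; on (b) the weight is 51, which does reach 51, so (b) meets the standard.
  Stage I.1 carried; the burden remains with the subscriber.
At Stage I.2 the subscriber must meet a production showing (weight is at least 11): on (c) the weight is 12 less the opposing 1 gives net 11, which does reach 11, so (c) meets the standard; on (d) the weight is 38 less the opposing 12 gives net 26, ≥ 11, so (d) meets the standard.
  Stage I.2 is satisfied; the subscriber continues to bear the burden.
At Stage I.3 the subscriber must meet a substantially-more-likely showing (weight is at least 75): on (e) the weight is 56, which does not reach 75, so (e) does not meet the standard.
  Stage I.3 not carried; the subscriber fails its burden.
The operator prevails on this issue.
— Issue II —
At Stage II.1 the subscriber must meet the balance of probabilities (weight is at least 52): on (f) the weight is 81 less the opposing 30 gives net 51, < 52, so (f) does not meet the standard; on (g) the weight is 87 less the opposing 23 gives net 64, which does reach 52, so (g) meets the standard.
  Not every element is met, so the subscriber fails to carry Stage II.1.
The operator prevails on this issue.
— Issue III —
Stage III.1 — burden on subscriber; standard: the preponderance of the evidence (weight is at least 53).
    (k): 70 ≥ 53 [met]
    (l): 94 − 41 = 53 ≥ 53 [met]
  All elements met. The burden passes to the operator.
Stage III.2 — burden on operator; standard: the preponderance of the evidence (weight is at least 53).
    (m): 79 − 26 = 53 ≥ 53 [met]
    (n): 69 ≥ 53 [met]
  Stage III.2 carried; the final stage is satisfied.
All stages carried — the operator prevails on this issue.
Per-issue: Issue I → operator; Issue II → operator; Issue III → operator. The subscriber must prevail on at least one issue; overall, the operator prevails.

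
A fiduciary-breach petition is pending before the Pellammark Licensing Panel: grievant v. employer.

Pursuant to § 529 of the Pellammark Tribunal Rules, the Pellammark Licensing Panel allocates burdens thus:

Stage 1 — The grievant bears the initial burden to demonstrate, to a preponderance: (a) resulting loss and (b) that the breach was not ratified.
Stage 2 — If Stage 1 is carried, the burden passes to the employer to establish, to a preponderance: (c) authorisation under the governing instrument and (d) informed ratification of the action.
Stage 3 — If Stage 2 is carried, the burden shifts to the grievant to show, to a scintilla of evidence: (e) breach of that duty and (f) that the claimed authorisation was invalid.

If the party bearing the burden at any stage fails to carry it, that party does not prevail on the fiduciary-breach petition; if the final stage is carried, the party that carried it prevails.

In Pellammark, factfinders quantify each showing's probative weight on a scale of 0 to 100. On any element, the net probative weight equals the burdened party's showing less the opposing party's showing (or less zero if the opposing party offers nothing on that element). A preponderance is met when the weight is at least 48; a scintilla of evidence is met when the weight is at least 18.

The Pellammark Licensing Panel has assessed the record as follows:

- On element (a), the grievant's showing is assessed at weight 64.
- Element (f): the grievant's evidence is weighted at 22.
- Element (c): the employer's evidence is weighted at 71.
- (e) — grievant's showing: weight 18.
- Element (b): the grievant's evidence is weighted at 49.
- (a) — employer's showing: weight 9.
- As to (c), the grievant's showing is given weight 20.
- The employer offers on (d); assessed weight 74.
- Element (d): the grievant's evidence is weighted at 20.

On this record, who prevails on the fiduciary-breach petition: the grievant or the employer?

grievant

At Stage 1 the grievant must meet a preponderance (weight is at least 48): on (a) the weight is 64 less the opposing 9 gives net 55, ≥ 48, so (a) meets the standard; on (b) the weight is 49, ≥ 48, so (b) meets the standard.
  All elements met. The burden passes to the employer.
At Stage 2 the employer must meet a preponderance (weight is at least 48): on (c) the weight is 71 less the opposing 20 gives net 51, which does reach 48, so (c) meets the standard; on (d) the weight is 74 less the opposing 20 gives net 54, which does reach 48, so (d) meets the standard.
  Stage 2 is satisfied; the onus moves to the grievant.
At Stage 3 the grievant must meet a scintilla of evidence (weight is at least 18): on (e) the weight is 18, which does reach 18, so (e) meets the standard; on (f) the weight is 22, ≥ 18, so (f) meets the standard.
  Stage 3 carried; the final stage is satisfied.
Every stage carried; the grievant prevails.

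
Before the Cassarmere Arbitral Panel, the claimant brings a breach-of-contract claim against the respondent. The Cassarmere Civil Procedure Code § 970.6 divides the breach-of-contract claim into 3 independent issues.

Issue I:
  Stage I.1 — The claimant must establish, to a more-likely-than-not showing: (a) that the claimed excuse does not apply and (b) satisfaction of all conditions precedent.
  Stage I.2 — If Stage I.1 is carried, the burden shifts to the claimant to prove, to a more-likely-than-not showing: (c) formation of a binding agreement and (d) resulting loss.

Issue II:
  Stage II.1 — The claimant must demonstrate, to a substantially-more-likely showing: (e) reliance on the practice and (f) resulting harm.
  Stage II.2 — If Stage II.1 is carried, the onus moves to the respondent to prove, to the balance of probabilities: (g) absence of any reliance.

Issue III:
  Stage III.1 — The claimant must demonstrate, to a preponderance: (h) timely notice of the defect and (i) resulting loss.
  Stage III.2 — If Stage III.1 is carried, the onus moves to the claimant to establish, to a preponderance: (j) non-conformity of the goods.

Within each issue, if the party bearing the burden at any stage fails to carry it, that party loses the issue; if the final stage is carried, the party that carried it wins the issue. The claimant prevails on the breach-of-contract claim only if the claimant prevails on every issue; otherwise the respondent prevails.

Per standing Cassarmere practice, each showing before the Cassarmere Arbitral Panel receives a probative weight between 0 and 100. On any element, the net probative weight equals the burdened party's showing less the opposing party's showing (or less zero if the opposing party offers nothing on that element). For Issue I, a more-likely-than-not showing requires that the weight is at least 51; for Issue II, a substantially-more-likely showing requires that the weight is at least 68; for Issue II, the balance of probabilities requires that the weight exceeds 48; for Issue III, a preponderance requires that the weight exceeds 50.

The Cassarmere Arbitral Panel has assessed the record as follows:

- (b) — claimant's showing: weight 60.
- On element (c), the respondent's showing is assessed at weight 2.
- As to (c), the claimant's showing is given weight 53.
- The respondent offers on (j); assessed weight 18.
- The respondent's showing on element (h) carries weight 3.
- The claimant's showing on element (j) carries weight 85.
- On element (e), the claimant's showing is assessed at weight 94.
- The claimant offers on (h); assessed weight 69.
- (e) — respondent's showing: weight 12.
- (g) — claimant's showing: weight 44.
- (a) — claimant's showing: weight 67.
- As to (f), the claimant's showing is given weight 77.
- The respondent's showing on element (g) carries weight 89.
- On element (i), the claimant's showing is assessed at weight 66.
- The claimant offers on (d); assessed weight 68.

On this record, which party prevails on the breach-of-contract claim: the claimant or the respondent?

claimant

— Issue I —
Stage I.1 (claimant, a more-likely-than-not showing, weight is at least 51): (a) 67 ≥ 51 — meets; (b) 60 ≥ 51 — meets.
  Stage I.1 carried; the burden remains with the claimant.
Stage I.2 (claimant, a more-likely-than-not showing, weight is at least 51): (c) net 53−2=51 ≥ 51 — meets; (d) 68 ≥ 51 — meets.
  All elements met at the final stage.
Every stage carried; the claimant prevails on this issue.
— Issue II —
Stage II.1 (claimant, a substantially-more-likely showing, weight is at least 68): (e) net 94−12=82 ≥ 68 — meets; (f) 77 ≥ 68 — meets.
  The claimant carries Stage II.1; the respondent now bears the burden.
Stage II.2 (respondent, the balance of probabilities, weight exceeds 48): (g) net 89−44=45 ≤ 48 — fails.
  The respondent does not carry Stage II.2.
The analysis ends at Stage II.2; the claimant prevails on this issue.
— Issue III —
At Stage III.1 the claimant must meet a preponderance (weight exceeds 50): on (h) the weight is 69 less the opposing 3 gives net 66, which does exceed 50, so (h) meets the standard; on (i) the weight is 66, > 50, so (i) meets the standard.
  Stage III.1 is satisfied; the claimant continues to bear the burden.
At Stage III.2 the claimant must meet a preponderance (weight exceeds 50): on (j) the weight is 85 less the opposing 18 gives net 67, which does exceed 50, so (j) meets the standard.
  All elements met at the final stage.
Every stage carried; the claimant prevails on this issue.
Per-issue: Issue I → claimant; Issue II → claimant; Issue III → claimant. The claimant must prevail on every issue; overall, the claimant prevails.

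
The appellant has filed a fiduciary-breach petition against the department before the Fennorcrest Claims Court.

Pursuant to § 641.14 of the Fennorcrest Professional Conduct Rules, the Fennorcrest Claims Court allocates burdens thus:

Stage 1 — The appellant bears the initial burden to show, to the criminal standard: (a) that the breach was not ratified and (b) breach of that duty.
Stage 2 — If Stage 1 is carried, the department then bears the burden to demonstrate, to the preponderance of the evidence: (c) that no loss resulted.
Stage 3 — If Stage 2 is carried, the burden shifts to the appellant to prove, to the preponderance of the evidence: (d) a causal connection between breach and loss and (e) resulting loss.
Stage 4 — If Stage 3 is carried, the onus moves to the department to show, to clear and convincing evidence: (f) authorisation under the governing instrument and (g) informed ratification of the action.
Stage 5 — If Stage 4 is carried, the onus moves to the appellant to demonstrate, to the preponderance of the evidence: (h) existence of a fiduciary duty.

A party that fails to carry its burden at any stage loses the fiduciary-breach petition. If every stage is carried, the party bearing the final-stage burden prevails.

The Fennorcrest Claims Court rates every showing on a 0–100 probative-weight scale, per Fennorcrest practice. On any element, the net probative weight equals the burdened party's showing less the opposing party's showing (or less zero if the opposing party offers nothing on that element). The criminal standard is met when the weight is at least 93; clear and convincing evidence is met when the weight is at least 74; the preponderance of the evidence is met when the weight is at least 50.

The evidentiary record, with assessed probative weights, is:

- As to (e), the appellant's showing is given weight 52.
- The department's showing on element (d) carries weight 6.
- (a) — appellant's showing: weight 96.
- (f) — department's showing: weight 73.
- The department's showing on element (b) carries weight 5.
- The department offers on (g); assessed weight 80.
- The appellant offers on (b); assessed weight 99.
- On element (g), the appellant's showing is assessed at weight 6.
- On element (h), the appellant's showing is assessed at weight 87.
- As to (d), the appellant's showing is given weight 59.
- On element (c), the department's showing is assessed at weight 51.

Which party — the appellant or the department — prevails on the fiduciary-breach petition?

appellant

Stage 1 (appellant, the criminal standard, weight is at least 93): (a) 96 ≥ 93 — meets; (b) net 99−5=94 ≥ 93 — meets.
  The appellant carries Stage 1; the department now bears the burden.
Stage 2 (department, the preponderance of the evidence, weight is at least 50): (c) 51 ≥ 50 — meets.
  The department carries Stage 2; the appellant now bears the burden.
Stage 3 (appellant, the preponderance of the evidence, weight is at least 50): (d) net 59−6=53 ≥ 50 — meets; (e) 52 ≥ 50 — meets.
  The appellant carries Stage 3; the department now bears the burden.
Stage 4 (department, clear and convincing evidence, weight is at least 74): (f) 73 < 74 — fails; (g) net 80−6=74 ≥ 74 — meets.
  Not every element is met, so the department fails to carry Stage 4.
The appellant prevails.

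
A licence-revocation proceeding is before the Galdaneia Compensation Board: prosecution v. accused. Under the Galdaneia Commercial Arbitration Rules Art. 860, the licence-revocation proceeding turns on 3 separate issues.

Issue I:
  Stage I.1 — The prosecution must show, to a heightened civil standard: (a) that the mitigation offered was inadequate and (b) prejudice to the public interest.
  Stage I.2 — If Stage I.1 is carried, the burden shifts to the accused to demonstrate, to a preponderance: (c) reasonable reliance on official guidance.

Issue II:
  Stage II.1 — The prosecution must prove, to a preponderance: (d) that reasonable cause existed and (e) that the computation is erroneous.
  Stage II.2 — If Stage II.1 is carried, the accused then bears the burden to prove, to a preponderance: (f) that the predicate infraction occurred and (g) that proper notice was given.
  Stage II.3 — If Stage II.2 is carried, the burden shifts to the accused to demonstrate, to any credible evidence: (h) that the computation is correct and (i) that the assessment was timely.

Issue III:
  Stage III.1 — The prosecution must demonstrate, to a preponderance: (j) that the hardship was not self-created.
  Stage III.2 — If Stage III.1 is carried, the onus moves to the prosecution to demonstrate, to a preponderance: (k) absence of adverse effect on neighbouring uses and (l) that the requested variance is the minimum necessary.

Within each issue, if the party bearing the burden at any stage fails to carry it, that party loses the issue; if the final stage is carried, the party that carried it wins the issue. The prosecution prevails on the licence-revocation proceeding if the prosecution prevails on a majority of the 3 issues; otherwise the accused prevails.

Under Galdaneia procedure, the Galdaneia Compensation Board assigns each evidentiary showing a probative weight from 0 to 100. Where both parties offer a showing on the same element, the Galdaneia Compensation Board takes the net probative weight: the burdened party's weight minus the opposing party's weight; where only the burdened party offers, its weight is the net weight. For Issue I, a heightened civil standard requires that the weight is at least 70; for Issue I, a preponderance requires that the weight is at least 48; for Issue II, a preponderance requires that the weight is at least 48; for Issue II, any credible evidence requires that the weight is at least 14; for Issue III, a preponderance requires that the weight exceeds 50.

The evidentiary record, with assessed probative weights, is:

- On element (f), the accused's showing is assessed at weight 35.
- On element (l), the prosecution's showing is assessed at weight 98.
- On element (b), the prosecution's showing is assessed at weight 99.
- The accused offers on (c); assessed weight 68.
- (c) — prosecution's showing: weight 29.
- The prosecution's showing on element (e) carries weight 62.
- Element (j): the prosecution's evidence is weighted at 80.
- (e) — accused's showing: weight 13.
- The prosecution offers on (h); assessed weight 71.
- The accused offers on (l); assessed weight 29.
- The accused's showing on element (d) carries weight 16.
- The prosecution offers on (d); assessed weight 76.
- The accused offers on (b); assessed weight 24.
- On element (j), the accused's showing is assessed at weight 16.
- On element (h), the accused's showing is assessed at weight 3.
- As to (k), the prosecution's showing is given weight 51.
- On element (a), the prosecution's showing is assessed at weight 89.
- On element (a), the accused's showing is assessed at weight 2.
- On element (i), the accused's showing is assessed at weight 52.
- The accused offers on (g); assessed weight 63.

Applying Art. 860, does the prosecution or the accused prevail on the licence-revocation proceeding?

— Issue I —
Stage I.1 — burden on prosecution; standard: a heightened civil standard (weight is at least 70).
    (a): 89 − 2 = 87 ≥ 70 [met]
    (b): 99 − 24 = 75 ≥ 70 [met]
  Stage I.1 carried; the burden shifts to the accused.
Stage I.2 — burden on accused; standard: a preponderance (weight is at least 48).
    (c): 68 − 29 = 39 < 48 [not met]
  Stage I.2 not carried; the accused fails its burden.
The analysis ends at Stage I.2; the prosecution prevails on this issue.
— Issue II —
Stage II.1 (prosecution, a preponderance, weight is at least 48): (d) net 76−16=60 ≥ 48 — meets; (e) net 62−13=49 ≥ 48 — meets.
  Stage II.1 carried; the burden shifts to the accused.
Stage II.2 (accused, a preponderance, weight is at least 48): (f) 35 < 48 — fails; (g) 63 ≥ 48 — meets.
  The accused does not carry Stage II.2.
The prosecution prevails on this issue.
— Issue III —
Stage III.1 — burden on prosecution; standard: a preponderance (weight exceeds 50).
    (j): 80 − 16 = 64 > 50 [met]
  Stage III.1 is satisfied; the prosecution continues to bear the burden.
Stage III.2 — burden on prosecution; standard: a preponderance (weight exceeds 50).
    (k): 51 > 50 [met]
    (l): 98 − 29 = 69 > 50 [met]
  Stage III.2 carried; the final stage is satisfied.
Every stage carried; the prosecution prevails on this issue.
Per-issue: Issue I → prosecution; Issue II → prosecution; Issue III → prosecution. The prosecution must prevail on a majority of issues; overall, the prosecution prevails.

prosecution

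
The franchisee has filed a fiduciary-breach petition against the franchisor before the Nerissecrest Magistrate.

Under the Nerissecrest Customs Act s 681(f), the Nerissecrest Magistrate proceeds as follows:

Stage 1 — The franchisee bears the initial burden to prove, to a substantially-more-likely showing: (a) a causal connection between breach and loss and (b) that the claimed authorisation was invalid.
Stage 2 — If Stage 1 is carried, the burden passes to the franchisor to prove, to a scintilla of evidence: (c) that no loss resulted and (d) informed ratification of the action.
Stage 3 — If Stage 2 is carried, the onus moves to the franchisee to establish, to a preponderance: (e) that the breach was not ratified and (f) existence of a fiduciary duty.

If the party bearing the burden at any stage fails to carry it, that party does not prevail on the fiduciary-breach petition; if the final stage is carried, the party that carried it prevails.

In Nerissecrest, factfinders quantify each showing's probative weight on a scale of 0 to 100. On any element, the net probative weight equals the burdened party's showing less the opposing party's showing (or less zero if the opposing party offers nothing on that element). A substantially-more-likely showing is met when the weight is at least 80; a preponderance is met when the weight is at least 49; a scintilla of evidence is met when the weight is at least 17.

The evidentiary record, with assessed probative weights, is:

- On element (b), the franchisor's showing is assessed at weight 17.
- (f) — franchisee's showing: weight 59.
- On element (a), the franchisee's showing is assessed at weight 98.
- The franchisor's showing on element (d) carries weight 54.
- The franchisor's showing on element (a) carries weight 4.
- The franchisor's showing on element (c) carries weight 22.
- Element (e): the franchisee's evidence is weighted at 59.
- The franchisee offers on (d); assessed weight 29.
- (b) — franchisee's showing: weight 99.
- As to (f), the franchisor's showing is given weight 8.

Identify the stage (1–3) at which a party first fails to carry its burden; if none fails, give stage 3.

stage 3

At Stage 1 the franchisee must meet a substantially-more-likely showing (weight is at least 80): on (a) the weight is 98 less the opposing 4 gives net 94, ≥ 80, so (a) meets the standard; on (b) the weight is 99 less the opposing 17 gives net 82, which does reach 80, so (b) meets the standard.
  The franchisee carries Stage 1; the franchisor now bears the burden.
At Stage 2 the franchisor must meet a scintilla of evidence (weight is at least 17): on (c) the weight is 22, ≥ 17, so (c) meets the standard; on (d) the weight is 54 less the opposing 29 gives net 25, ≥ 17, so (d) meets the standard.
  All elements met. The burden passes to the franchisee.
At Stage 3 the franchisee must meet a preponderance (weight is at least 49): on (e) the weight is 59, ≥ 49, so (e) meets the standard; on (f) the weight is 59 less the opposing 8 gives net 51, which does reach 49, so (f) meets the standard.
  Stage 3 carried; the final stage is satisfied.
With every stage satisfied, the franchisee prevails.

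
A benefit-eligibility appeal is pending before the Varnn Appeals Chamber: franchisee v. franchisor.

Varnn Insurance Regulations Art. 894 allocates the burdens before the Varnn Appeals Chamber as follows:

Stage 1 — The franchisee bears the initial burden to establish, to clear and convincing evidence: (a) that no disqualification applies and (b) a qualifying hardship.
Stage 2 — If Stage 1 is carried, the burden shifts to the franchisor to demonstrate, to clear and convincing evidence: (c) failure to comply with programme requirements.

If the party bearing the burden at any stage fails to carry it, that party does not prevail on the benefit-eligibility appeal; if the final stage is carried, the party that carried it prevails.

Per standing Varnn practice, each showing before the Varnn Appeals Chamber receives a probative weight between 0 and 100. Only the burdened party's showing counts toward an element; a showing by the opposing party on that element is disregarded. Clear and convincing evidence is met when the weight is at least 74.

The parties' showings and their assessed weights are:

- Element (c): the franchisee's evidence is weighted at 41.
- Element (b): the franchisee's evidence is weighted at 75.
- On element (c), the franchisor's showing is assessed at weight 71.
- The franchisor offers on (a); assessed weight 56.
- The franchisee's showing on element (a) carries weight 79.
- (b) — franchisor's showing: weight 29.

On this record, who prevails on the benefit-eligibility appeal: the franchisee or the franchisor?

franchisee

At Stage 1 the franchisee must meet clear and convincing evidence (weight is at least 74): on (a) the weight is 79 (the franchisor's 56 is given no effect), ≥ 74, so (a) meets the standard; on (b) the weight is 75 (the franchisor's 29 is given no effect), ≥ 74, so (b) meets the standard.
  The franchisee carries Stage 1; the franchisor now bears the burden.
At Stage 2 the franchisor must meet clear and convincing evidence (weight is at least 74): on (c) the weight is 71 (the franchisee's 41 is given no effect), which does not reach 74, so (c) does not meet the standard.
  Stage 2 not carried; the franchisor fails its burden.
The franchisee prevails.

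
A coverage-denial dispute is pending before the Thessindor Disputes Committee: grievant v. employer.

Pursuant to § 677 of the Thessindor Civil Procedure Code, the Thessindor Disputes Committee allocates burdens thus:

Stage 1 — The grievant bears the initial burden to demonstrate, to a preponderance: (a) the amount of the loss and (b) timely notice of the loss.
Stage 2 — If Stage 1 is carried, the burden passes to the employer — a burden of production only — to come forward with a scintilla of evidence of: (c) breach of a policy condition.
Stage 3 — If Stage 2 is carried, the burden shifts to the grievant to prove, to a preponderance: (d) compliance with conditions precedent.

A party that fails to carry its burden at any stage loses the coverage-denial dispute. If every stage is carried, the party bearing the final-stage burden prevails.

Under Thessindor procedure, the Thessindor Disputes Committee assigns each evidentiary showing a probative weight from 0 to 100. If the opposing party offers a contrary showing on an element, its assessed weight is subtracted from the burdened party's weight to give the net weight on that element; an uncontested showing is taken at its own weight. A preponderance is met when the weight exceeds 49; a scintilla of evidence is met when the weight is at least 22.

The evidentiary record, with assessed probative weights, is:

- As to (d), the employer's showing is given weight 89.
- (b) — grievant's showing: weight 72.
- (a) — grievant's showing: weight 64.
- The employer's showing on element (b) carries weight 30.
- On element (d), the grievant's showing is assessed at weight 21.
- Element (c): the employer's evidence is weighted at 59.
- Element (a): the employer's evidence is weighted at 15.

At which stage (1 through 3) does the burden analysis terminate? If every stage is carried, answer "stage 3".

Stage 1 (grievant, a preponderance, weight exceeds 49): (a) net 64−15=49 ≤ 49 — fails; (b) net 72−30=42 ≤ 49 — fails.
  Stage 1 not carried; the grievant fails its burden.
So the employer prevails.

stage 1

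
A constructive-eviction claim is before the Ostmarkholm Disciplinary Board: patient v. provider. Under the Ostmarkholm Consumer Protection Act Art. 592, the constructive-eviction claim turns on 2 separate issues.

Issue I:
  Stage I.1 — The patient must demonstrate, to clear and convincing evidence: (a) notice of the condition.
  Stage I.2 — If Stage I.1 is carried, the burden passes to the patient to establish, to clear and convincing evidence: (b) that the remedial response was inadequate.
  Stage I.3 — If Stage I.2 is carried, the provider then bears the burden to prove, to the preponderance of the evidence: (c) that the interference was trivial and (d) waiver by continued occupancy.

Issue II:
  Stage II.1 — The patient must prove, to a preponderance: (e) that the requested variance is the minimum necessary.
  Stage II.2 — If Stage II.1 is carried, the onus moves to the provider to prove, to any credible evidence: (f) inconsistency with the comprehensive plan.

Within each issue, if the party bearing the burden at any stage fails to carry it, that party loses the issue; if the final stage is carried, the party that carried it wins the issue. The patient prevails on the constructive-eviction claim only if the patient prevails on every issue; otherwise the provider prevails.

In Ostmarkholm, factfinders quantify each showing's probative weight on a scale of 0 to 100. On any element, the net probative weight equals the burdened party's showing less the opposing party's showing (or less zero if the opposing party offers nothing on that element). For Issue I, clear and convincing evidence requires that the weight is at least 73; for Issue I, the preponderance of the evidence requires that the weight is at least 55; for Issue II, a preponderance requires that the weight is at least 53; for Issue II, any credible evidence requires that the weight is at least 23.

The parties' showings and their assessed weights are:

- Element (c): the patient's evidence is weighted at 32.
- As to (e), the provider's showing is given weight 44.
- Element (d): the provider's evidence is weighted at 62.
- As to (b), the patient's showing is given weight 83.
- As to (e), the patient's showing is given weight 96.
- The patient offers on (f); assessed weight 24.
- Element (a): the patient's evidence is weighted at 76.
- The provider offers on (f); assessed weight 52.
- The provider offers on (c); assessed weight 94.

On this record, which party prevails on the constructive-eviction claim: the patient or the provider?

provider

— Issue I —
Stage I.1 (patient, clear and convincing evidence, weight is at least 73): (a) 76 ≥ 73 — meets.
  Stage I.1 carried; the burden remains with the patient.
Stage I.2 (patient, clear and convincing evidence, weight is at least 73): (b) 83 ≥ 73 — meets.
  All elements met. The burden passes to the provider.
Stage I.3 (provider, the preponderance of the evidence, weight is at least 55): (c) net 94−32=62 ≥ 55 — meets; (d) 62 ≥ 55 — meets.
  The provider carries the last stage.
Every stage carried; the provider prevails on this issue.
— Issue II —
Stage II.1 — burden on patient; standard: a preponderance (weight is at least 53).
    (e): 96 − 44 = 52 < 53 [not met]
  The patient does not carry Stage II.1.
The analysis ends at Stage II.1; the provider prevails on this issue.
Per-issue: Issue I → provider; Issue II → provider. The patient must prevail on every issue; overall, the provider prevails.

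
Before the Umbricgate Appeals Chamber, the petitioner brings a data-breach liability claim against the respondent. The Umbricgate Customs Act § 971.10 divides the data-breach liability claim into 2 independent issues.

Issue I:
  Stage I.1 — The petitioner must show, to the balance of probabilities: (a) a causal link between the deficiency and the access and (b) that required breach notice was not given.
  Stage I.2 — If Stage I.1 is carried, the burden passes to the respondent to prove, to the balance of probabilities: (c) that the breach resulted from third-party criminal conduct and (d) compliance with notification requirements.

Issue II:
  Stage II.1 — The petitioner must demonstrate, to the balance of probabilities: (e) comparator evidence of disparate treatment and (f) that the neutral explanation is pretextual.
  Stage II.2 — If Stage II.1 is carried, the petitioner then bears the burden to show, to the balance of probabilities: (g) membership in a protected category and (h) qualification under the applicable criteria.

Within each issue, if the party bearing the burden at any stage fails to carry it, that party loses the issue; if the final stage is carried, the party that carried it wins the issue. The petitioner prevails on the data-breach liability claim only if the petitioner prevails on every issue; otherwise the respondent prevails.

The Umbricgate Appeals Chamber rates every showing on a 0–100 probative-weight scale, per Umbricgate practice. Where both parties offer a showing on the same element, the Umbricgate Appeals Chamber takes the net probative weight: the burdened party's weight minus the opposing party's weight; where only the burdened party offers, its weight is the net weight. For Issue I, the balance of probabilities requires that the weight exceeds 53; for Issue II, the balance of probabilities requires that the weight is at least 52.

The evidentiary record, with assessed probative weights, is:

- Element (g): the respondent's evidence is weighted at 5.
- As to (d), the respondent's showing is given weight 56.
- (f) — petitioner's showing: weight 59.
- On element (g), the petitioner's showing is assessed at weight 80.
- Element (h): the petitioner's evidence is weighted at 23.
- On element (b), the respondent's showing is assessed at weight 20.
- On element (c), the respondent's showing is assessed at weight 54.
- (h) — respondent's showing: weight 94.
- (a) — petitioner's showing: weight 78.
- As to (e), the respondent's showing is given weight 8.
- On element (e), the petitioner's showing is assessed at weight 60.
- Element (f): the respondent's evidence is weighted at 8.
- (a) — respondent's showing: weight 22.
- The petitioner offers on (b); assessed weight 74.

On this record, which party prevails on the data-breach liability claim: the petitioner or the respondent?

respondent

— Issue I —
Stage I.1 (petitioner, the balance of probabilities, weight exceeds 53): (a) net 78−22=56 > 53 — meets; (b) net 74−20=54 > 53 — meets.
  Stage I.1 is satisfied; the onus moves to the respondent.
Stage I.2 (respondent, the balance of probabilities, weight exceeds 53): (c) 54 > 53 — meets; (d) 56 > 53 — meets.
  Stage I.2 carried; the final stage is satisfied.
With every stage satisfied, the respondent prevails on this issue.
— Issue II —
At Stage II.1 the petitioner must meet the balance of probabilities (weight is at least 52): on (e) the weight is 60 less the opposing 8 gives net 52, ≥ 52, so (e) meets the standard; on (f) the weight is 59 less the opposing 8 gives net 51, which does not reach 52, so (f) does not meet the standard.
  The petitioner does not carry Stage II.1.
The analysis ends at Stage II.1; the respondent prevails on this issue.
Per-issue: Issue I → respondent; Issue II → respondent. The petitioner must prevail on every issue; overall, the respondent prevails.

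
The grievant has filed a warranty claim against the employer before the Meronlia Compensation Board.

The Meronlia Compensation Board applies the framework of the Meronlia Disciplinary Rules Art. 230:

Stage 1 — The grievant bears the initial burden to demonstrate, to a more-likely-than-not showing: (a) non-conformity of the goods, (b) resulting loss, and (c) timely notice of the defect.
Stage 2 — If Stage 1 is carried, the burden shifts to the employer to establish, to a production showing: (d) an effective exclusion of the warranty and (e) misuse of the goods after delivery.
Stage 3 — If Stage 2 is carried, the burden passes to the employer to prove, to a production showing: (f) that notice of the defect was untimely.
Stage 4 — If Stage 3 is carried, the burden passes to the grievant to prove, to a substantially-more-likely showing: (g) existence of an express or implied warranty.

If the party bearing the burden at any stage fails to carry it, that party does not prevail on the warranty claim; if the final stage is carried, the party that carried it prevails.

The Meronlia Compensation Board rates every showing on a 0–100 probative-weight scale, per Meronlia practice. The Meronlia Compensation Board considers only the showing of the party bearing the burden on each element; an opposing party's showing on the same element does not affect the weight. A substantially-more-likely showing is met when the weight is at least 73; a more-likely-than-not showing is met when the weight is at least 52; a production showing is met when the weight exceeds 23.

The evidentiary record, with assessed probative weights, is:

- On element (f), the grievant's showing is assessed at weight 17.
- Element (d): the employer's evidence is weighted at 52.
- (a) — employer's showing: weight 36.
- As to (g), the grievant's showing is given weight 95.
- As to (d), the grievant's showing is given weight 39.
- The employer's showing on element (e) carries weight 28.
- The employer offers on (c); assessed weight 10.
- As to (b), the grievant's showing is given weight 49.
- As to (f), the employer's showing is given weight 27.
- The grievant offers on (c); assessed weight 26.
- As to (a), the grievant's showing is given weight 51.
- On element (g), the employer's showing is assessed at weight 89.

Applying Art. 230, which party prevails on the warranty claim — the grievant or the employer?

employer

Stage 1 (grievant, a more-likely-than-not showing, weight is at least 52): (a) 51 (employer's 36 disregarded) < 52 — fails; (b) 49 < 52 — fails; (c) 26 (employer's 10 disregarded) < 52 — fails.
  Not every element is met, so the grievant fails to carry Stage 1.
The analysis ends at Stage 1; the employer prevails.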